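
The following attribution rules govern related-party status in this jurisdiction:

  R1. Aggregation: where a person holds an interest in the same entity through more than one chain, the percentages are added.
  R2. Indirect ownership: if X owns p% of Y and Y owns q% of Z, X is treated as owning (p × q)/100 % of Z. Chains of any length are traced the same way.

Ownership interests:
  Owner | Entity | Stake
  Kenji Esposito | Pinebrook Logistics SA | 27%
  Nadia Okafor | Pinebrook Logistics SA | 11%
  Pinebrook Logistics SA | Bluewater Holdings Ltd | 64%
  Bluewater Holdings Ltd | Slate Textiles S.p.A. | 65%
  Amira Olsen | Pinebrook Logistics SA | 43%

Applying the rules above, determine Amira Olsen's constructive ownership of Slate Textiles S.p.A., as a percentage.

Chain via Pinebrook Logistics SA → Bluewater Holdings Ltd (R2): 43% × 64% × 65% = 17.888% of Slate Textiles S.p.A.

17.888%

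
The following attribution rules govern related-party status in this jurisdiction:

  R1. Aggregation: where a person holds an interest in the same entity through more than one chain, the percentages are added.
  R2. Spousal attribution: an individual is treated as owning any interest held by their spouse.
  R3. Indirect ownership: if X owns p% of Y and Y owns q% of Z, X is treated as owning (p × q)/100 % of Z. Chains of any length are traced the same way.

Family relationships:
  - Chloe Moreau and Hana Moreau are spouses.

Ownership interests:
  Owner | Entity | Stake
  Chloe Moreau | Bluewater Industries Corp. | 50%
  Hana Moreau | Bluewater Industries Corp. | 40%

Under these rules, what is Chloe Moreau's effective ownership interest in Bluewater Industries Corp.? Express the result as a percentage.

By spousal attribution (R2), Chloe Moreau is treated as also owning Hana Moreau's interest in Bluewater Industries Corp, giving 50% + 40% = 90%.
Direct interest in Bluewater Industries Corp: 90%.

90%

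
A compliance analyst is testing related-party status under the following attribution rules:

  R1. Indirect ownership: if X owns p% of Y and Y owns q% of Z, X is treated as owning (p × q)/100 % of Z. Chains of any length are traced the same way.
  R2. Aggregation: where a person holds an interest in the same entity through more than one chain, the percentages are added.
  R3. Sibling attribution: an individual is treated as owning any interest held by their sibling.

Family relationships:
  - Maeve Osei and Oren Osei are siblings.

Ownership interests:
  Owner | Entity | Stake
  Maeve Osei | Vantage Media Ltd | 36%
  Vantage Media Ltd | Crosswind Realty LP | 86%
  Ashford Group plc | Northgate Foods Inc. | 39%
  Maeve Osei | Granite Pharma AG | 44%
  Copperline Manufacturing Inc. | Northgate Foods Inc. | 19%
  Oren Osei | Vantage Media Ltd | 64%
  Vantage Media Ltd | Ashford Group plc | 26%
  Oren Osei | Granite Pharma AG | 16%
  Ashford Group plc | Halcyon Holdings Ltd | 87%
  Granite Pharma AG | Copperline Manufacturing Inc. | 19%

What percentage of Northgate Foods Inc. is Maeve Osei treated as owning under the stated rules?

By sibling attribution (R3), Maeve Osei is treated as also owning Oren Osei's interest in Vantage Media Ltd, giving 36% + 64% = 100%.
By sibling attribution (R3), Maeve Osei is treated as also owning Oren Osei's interest in Granite Pharma AG, giving 44% + 16% = 60%.
Chain via Vantage Media Ltd → Ashford Group plc (R1): 100% × 26% × 39% = 10.14% of Northgate Foods Inc.
Chain via Granite Pharma AG → Copperline Manufacturing Inc. (R1): 60% × 19% × 19% = 2.166% of Northgate Foods Inc.
Aggregating (R2): 10.14% + 2.166% = 12.306%.

12.306%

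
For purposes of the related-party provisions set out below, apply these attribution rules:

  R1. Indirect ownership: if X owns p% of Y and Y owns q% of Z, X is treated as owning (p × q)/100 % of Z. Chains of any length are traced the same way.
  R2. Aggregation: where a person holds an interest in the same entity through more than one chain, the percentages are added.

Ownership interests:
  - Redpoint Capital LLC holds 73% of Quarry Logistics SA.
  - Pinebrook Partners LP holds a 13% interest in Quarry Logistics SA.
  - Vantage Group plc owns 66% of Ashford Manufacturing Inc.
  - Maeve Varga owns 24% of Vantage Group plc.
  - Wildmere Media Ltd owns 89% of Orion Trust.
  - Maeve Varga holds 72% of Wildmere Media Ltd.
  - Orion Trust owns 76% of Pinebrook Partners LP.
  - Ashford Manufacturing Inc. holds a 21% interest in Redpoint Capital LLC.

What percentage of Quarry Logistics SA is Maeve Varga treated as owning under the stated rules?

8.759376%

Chain via Wildmere Media Ltd → Orion Trust → Pinebrook Partners LP (R1): 72% × 89% × 76% × 13% = 6.331104% of Quarry Logistics SA.
Chain via Vantage Group plc → Ashford Manufacturing Inc. → Redpoint Capital LLC (R1): 24% × 66% × 21% × 73% = 2.428272% of Quarry Logistics SA.
Aggregating (R2): 6.331104% + 2.428272% = 8.759376%.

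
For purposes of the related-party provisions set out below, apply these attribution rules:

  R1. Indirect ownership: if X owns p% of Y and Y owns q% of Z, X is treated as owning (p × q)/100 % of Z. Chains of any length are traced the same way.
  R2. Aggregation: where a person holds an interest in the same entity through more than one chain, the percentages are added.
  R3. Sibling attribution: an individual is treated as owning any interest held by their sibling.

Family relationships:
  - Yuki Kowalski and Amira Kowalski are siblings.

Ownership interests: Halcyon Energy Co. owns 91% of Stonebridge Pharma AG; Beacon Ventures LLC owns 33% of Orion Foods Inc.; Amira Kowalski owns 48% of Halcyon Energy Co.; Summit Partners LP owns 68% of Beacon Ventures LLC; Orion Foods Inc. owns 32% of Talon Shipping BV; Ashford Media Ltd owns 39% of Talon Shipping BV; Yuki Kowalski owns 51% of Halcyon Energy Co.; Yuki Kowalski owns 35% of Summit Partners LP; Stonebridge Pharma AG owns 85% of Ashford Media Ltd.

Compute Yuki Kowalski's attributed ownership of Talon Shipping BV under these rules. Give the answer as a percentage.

32.378115%

By sibling attribution (R3), Yuki Kowalski is treated as also owning Amira Kowalski's interest in Halcyon Energy Co, giving 51% + 48% = 99%.
Chain via Summit Partners LP → Beacon Ventures LLC → Orion Foods Inc. (R1): 35% × 68% × 33% × 32% = 2.51328% of Talon Shipping BV.
Chain via Halcyon Energy Co. → Stonebridge Pharma AG → Ashford Media Ltd (R1): 99% × 91% × 85% × 39% = 29.864835% of Talon Shipping BV.
Aggregating (R2): 2.51328% + 29.864835% = 32.378115%.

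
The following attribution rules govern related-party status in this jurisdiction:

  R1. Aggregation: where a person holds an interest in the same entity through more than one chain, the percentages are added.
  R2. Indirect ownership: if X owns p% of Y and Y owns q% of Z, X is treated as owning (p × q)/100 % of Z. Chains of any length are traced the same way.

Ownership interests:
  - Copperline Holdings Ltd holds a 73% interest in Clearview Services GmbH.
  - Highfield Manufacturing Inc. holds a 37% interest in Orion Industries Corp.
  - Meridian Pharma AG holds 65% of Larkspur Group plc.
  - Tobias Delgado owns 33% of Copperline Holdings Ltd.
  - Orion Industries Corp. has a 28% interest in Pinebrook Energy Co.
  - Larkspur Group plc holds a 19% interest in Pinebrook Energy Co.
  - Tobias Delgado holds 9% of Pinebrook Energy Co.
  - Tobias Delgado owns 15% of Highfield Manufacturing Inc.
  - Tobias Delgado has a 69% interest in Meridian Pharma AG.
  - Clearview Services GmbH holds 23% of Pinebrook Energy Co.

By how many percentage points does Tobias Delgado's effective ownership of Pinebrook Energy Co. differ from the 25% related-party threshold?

Chain via Highfield Manufacturing Inc. → Orion Industries Corp. (R2): 15% × 37% × 28% = 1.554% of Pinebrook Energy Co.
Chain via Meridian Pharma AG → Larkspur Group plc (R2): 69% × 65% × 19% = 8.5215% of Pinebrook Energy Co.
Chain via Copperline Holdings Ltd → Clearview Services GmbH (R2): 33% × 73% × 23% = 5.5407% of Pinebrook Energy Co.
Direct interest in Pinebrook Energy Co: 9%.
Aggregating (R1): 1.554% + 8.5215% + 5.5407% + 9% = 24.6162%.
24.6162% falls short of the 25% threshold by 0.3838 percentage points.

0.3838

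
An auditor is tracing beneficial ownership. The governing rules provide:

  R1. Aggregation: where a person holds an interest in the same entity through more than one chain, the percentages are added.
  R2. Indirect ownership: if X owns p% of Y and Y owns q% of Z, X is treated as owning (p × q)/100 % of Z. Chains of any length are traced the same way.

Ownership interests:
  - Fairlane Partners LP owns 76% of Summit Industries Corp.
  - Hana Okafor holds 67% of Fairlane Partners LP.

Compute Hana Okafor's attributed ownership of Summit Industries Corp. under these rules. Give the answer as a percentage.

50.92%

Chain via Fairlane Partners LP (R2): 67% × 76% = 50.92% of Summit Industries Corp.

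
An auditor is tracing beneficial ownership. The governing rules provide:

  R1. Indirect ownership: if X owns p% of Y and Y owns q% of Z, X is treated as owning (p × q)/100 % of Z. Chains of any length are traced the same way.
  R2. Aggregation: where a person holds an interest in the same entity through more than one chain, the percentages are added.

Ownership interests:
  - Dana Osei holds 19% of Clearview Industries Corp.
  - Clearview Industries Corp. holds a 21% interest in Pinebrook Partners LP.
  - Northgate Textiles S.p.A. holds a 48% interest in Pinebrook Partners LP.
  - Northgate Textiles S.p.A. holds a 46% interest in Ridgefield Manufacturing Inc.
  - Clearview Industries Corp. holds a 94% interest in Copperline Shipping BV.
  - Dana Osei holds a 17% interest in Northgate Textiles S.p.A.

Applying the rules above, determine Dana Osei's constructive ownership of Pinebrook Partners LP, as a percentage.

12.15%

Chain via Clearview Industries Corp. (R1): 19% × 21% = 3.99% of Pinebrook Partners LP.
Chain via Northgate Textiles S.p.A. (R1): 17% × 48% = 8.16% of Pinebrook Partners LP.
Aggregating (R2): 3.99% + 8.16% = 12.15%.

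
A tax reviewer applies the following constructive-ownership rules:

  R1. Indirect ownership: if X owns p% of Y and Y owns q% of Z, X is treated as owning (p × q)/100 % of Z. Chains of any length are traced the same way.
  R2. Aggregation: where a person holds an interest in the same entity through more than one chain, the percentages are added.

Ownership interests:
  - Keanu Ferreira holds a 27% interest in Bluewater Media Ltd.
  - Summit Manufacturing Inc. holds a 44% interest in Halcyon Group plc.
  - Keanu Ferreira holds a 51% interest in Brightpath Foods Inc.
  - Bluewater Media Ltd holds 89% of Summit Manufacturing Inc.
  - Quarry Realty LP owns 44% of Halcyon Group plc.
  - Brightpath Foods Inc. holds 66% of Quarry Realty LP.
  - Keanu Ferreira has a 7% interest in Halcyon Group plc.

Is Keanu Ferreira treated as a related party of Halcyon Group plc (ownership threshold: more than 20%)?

Yes

Chain via Bluewater Media Ltd → Summit Manufacturing Inc. (R1): 27% × 89% × 44% = 10.5732% of Halcyon Group plc.
Chain via Brightpath Foods Inc. → Quarry Realty LP (R1): 51% × 66% × 44% = 14.8104% of Halcyon Group plc.
Direct interest in Halcyon Group plc: 7%.
Aggregating (R2): 10.5732% + 14.8104% + 7% = 32.3836%.
32.3836% exceeds the 20% threshold, so Keanu is a related party to Halcyon Group plc.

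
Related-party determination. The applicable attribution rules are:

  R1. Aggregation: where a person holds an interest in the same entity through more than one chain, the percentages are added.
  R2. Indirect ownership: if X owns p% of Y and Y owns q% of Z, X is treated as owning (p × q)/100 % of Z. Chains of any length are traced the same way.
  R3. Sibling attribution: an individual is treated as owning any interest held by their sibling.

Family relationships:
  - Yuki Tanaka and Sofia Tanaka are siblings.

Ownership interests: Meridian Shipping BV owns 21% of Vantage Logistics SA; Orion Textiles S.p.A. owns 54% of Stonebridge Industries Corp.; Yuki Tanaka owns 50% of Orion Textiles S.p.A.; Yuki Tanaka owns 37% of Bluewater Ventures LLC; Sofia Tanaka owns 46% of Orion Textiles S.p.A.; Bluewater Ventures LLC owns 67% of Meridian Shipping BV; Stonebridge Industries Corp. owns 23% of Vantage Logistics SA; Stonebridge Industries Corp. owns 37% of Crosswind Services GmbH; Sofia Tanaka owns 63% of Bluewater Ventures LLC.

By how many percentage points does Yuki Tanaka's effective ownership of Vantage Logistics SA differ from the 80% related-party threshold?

54.0068

By sibling attribution (R3), Yuki Tanaka is treated as also owning Sofia Tanaka's interest in Bluewater Ventures LLC, giving 37% + 63% = 100%.
By sibling attribution (R3), Yuki Tanaka is treated as also owning Sofia Tanaka's interest in Orion Textiles S.p.A, giving 50% + 46% = 96%.
Chain via Bluewater Ventures LLC → Meridian Shipping BV (R2): 100% × 67% × 21% = 14.07% of Vantage Logistics SA.
Chain via Orion Textiles S.p.A. → Stonebridge Industries Corp. (R2): 96% × 54% × 23% = 11.9232% of Vantage Logistics SA.
Aggregating (R1): 14.07% + 11.9232% = 25.9932%.
25.9932% falls short of the 80% threshold by 54.0068 percentage points.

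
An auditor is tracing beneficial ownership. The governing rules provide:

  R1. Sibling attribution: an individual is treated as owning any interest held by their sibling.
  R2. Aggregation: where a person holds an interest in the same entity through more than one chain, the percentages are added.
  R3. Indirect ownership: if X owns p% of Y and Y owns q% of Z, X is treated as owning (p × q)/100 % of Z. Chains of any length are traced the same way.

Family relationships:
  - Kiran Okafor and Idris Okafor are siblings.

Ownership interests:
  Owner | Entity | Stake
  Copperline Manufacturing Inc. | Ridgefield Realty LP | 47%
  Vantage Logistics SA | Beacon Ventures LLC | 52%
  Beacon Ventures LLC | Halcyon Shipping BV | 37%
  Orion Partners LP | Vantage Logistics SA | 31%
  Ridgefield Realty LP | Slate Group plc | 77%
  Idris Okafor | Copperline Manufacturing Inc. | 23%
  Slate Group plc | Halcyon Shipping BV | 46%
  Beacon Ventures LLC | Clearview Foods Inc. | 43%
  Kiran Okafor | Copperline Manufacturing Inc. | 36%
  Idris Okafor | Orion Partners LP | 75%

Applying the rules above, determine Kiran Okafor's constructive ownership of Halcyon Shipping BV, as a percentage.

By sibling attribution (R1), Kiran Okafor is treated as also owning Idris Okafor's interest in Copperline Manufacturing Inc, giving 36% + 23% = 59%.
By sibling attribution (R1), Kiran Okafor is treated as owning Idris Okafor's 75% interest in Orion Partners LP.
Chain via Copperline Manufacturing Inc. → Ridgefield Realty LP → Slate Group plc (R3): 59% × 47% × 77% × 46% = 9.821966% of Halcyon Shipping BV.
Chain via Orion Partners LP → Vantage Logistics SA → Beacon Ventures LLC (R3): 75% × 31% × 52% × 37% = 4.4733% of Halcyon Shipping BV.
Aggregating (R2): 9.821966% + 4.4733% = 14.295266%.

14.295266%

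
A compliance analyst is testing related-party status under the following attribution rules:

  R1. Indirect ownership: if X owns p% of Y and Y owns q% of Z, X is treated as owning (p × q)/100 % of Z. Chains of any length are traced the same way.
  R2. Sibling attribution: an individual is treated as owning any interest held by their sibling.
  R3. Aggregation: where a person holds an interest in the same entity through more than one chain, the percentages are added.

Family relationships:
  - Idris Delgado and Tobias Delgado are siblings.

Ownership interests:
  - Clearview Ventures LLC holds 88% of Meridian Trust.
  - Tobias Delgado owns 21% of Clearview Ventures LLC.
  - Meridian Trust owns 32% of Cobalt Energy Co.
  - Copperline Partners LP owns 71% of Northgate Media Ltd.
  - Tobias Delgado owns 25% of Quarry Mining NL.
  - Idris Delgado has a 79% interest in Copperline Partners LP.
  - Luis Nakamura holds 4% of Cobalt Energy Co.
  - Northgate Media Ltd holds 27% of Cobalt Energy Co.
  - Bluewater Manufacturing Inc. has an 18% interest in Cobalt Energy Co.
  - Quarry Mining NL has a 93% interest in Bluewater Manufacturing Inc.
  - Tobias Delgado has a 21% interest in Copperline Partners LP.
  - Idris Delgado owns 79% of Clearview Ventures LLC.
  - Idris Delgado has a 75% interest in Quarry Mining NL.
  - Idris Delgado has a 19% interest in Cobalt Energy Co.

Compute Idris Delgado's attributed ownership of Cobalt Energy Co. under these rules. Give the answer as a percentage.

By sibling attribution (R2), Idris Delgado is treated as also owning Tobias Delgado's interest in Clearview Ventures LLC, giving 79% + 21% = 100%.
By sibling attribution (R2), Idris Delgado is treated as also owning Tobias Delgado's interest in Quarry Mining NL, giving 75% + 25% = 100%.
By sibling attribution (R2), Idris Delgado is treated as also owning Tobias Delgado's interest in Copperline Partners LP, giving 79% + 21% = 100%.
Chain via Clearview Ventures LLC → Meridian Trust (R1): 100% × 88% × 32% = 28.16% of Cobalt Energy Co.
Chain via Quarry Mining NL → Bluewater Manufacturing Inc. (R1): 100% × 93% × 18% = 16.74% of Cobalt Energy Co.
Chain via Copperline Partners LP → Northgate Media Ltd (R1): 100% × 71% × 27% = 19.17% of Cobalt Energy Co.
Direct interest in Cobalt Energy Co: 19%.
Aggregating (R3): 28.16% + 16.74% + 19.17% + 19% = 83.07%.

83.07%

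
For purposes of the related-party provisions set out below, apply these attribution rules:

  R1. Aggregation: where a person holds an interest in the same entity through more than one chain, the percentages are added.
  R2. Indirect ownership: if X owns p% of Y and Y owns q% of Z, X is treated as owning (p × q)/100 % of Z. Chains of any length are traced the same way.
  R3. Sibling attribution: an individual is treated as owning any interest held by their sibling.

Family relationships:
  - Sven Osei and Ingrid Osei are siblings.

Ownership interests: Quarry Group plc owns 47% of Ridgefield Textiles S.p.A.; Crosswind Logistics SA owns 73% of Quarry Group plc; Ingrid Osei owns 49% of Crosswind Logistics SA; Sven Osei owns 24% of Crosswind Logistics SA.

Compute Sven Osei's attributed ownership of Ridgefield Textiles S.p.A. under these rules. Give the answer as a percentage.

25.0463%

By sibling attribution (R3), Sven Osei is treated as also owning Ingrid Osei's interest in Crosswind Logistics SA, giving 24% + 49% = 73%.
Chain via Crosswind Logistics SA → Quarry Group plc (R2): 73% × 73% × 47% = 25.0463% of Ridgefield Textiles S.p.A.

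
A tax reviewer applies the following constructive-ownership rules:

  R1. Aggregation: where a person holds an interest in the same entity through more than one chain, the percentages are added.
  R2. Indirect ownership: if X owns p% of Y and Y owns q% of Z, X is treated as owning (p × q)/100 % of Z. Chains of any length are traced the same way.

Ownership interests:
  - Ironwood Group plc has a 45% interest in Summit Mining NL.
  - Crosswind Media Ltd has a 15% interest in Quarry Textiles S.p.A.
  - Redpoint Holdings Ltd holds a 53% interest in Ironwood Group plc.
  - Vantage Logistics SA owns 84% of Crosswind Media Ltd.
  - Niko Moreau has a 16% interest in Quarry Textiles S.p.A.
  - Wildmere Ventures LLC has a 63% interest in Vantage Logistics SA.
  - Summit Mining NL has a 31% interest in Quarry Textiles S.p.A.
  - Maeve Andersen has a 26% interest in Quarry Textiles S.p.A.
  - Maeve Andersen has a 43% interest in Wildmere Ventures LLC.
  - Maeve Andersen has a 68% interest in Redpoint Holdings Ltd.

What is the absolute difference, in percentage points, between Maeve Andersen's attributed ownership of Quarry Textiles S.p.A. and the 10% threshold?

Chain via Wildmere Ventures LLC → Vantage Logistics SA → Crosswind Media Ltd (R2): 43% × 63% × 84% × 15% = 3.41334% of Quarry Textiles S.p.A.
Chain via Redpoint Holdings Ltd → Ironwood Group plc → Summit Mining NL (R2): 68% × 53% × 45% × 31% = 5.02758% of Quarry Textiles S.p.A.
Direct interest in Quarry Textiles S.p.A: 26%.
Aggregating (R1): 3.41334% + 5.02758% + 26% = 34.44092%.
34.44092% exceeds the 10% threshold by 24.44092 percentage points.

24.44092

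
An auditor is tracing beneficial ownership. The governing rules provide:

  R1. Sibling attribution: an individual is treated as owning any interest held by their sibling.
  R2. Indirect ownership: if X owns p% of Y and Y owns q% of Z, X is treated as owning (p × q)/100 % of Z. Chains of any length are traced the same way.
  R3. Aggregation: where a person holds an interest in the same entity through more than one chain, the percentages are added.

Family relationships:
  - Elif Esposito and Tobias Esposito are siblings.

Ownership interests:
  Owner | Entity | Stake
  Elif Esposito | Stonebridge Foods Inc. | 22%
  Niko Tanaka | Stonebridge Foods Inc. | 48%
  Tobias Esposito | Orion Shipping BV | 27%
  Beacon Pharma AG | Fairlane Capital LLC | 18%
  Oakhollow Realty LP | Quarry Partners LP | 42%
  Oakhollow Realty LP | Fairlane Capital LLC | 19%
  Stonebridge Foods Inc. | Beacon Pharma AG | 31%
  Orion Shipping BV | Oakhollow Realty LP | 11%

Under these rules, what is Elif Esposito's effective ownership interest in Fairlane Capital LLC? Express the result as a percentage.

1.7919%

By sibling attribution (R1), Elif Esposito is treated as owning Tobias Esposito's 27% interest in Orion Shipping BV.
Chain via Stonebridge Foods Inc. → Beacon Pharma AG (R2): 22% × 31% × 18% = 1.2276% of Fairlane Capital LLC.
Chain via Orion Shipping BV → Oakhollow Realty LP (R2): 27% × 11% × 19% = 0.5643% of Fairlane Capital LLC.
Aggregating (R3): 1.2276% + 0.5643% = 1.7919%.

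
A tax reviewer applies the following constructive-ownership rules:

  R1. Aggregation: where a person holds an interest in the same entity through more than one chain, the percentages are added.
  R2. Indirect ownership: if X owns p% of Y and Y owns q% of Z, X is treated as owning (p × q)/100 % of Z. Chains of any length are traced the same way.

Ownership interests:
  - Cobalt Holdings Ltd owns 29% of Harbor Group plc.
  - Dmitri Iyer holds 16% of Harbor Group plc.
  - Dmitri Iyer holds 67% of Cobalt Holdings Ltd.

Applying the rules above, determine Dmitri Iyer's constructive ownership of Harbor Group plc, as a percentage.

35.43%

Chain via Cobalt Holdings Ltd (R2): 67% × 29% = 19.43% of Harbor Group plc.
Direct interest in Harbor Group plc: 16%.
Aggregating (R1): 19.43% + 16% = 35.43%.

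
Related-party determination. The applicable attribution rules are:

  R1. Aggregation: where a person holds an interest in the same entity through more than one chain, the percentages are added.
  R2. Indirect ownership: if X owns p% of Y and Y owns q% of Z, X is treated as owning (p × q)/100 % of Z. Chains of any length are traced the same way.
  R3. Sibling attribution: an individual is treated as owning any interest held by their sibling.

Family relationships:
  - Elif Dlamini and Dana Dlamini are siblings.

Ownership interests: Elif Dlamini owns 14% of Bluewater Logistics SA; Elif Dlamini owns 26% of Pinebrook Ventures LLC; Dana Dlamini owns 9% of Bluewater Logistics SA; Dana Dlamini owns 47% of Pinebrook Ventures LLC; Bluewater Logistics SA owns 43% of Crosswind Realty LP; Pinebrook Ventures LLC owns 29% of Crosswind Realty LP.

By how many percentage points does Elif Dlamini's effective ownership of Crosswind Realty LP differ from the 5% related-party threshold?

By sibling attribution (R3), Elif Dlamini is treated as also owning Dana Dlamini's interest in Bluewater Logistics SA, giving 14% + 9% = 23%.
By sibling attribution (R3), Elif Dlamini is treated as also owning Dana Dlamini's interest in Pinebrook Ventures LLC, giving 26% + 47% = 73%.
Chain via Bluewater Logistics SA (R2): 23% × 43% = 9.89% of Crosswind Realty LP.
Chain via Pinebrook Ventures LLC (R2): 73% × 29% = 21.17% of Crosswind Realty LP.
Aggregating (R1): 9.89% + 21.17% = 31.06%.
31.06% exceeds the 5% threshold by 26.06 percentage points.

26.06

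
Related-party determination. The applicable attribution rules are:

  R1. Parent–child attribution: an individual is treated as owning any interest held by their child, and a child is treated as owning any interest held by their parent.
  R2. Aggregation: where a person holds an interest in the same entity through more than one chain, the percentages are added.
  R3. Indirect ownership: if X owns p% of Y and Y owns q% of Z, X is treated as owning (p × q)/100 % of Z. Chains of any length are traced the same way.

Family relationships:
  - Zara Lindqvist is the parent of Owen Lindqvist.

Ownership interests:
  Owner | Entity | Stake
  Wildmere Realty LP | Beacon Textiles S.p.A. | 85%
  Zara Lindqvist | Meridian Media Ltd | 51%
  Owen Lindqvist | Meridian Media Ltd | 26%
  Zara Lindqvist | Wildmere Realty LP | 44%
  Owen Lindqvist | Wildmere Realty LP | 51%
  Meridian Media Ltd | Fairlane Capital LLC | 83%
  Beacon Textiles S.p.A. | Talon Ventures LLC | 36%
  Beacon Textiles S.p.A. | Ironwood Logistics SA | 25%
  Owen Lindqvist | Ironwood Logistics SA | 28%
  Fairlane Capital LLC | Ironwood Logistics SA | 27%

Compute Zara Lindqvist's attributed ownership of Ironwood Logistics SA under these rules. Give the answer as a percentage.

By parent–child attribution (R1), Zara Lindqvist is treated as also owning Owen Lindqvist's interest in Wildmere Realty LP, giving 44% + 51% = 95%.
By parent–child attribution (R1), Zara Lindqvist is treated as also owning Owen Lindqvist's interest in Meridian Media Ltd, giving 51% + 26% = 77%.
By parent–child attribution (R1), Zara Lindqvist is treated as owning Owen Lindqvist's 28% interest in Ironwood Logistics SA.
Chain via Wildmere Realty LP → Beacon Textiles S.p.A. (R3): 95% × 85% × 25% = 20.1875% of Ironwood Logistics SA.
Chain via Meridian Media Ltd → Fairlane Capital LLC (R3): 77% × 83% × 27% = 17.2557% of Ironwood Logistics SA.
Direct interest in Ironwood Logistics SA: 28%.
Aggregating (R2): 20.1875% + 17.2557% + 28% = 65.4432%.

65.4432%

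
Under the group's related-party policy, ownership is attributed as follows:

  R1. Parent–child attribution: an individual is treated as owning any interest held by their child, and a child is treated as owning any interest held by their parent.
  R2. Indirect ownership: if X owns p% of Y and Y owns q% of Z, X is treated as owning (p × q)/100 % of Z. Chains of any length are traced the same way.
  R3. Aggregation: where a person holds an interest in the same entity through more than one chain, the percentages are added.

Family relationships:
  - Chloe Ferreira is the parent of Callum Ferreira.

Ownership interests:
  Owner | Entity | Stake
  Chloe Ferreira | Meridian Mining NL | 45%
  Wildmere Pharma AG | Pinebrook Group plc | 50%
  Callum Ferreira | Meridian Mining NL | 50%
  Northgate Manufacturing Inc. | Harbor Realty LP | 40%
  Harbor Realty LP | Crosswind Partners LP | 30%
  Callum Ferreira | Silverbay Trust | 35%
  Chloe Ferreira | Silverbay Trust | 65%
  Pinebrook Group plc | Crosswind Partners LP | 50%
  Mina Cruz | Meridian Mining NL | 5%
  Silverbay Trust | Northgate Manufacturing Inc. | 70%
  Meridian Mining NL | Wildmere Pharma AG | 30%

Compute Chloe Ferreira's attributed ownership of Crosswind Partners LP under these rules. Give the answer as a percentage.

15.525%

By parent–child attribution (R1), Chloe Ferreira is treated as also owning Callum Ferreira's interest in Silverbay Trust, giving 65% + 35% = 100%.
By parent–child attribution (R1), Chloe Ferreira is treated as also owning Callum Ferreira's interest in Meridian Mining NL, giving 45% + 50% = 95%.
Chain via Silverbay Trust → Northgate Manufacturing Inc. → Harbor Realty LP (R2): 100% × 70% × 40% × 30% = 8.4% of Crosswind Partners LP.
Chain via Meridian Mining NL → Wildmere Pharma AG → Pinebrook Group plc (R2): 95% × 30% × 50% × 50% = 7.125% of Crosswind Partners LP.
Aggregating (R3): 8.4% + 7.125% = 15.525%.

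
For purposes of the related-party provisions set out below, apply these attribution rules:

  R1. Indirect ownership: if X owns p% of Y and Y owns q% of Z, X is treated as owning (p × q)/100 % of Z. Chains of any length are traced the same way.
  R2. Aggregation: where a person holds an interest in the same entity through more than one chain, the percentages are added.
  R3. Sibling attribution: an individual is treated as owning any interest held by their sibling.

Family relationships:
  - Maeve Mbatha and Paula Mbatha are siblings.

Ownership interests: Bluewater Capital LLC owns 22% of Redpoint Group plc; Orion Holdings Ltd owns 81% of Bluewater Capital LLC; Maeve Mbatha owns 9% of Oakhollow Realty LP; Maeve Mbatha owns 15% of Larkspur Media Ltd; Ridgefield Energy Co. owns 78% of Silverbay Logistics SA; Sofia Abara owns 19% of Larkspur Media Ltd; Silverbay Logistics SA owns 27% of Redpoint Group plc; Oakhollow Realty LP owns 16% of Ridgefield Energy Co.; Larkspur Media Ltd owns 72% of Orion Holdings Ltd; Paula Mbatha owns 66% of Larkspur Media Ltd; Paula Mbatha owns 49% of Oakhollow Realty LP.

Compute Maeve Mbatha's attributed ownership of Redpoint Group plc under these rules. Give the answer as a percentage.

By sibling attribution (R3), Maeve Mbatha is treated as also owning Paula Mbatha's interest in Larkspur Media Ltd, giving 15% + 66% = 81%.
By sibling attribution (R3), Maeve Mbatha is treated as also owning Paula Mbatha's interest in Oakhollow Realty LP, giving 9% + 49% = 58%.
Chain via Larkspur Media Ltd → Orion Holdings Ltd → Bluewater Capital LLC (R1): 81% × 72% × 81% × 22% = 10.392624% of Redpoint Group plc.
Chain via Oakhollow Realty LP → Ridgefield Energy Co. → Silverbay Logistics SA (R1): 58% × 16% × 78% × 27% = 1.954368% of Redpoint Group plc.
Aggregating (R2): 10.392624% + 1.954368% = 12.346992%.

12.346992%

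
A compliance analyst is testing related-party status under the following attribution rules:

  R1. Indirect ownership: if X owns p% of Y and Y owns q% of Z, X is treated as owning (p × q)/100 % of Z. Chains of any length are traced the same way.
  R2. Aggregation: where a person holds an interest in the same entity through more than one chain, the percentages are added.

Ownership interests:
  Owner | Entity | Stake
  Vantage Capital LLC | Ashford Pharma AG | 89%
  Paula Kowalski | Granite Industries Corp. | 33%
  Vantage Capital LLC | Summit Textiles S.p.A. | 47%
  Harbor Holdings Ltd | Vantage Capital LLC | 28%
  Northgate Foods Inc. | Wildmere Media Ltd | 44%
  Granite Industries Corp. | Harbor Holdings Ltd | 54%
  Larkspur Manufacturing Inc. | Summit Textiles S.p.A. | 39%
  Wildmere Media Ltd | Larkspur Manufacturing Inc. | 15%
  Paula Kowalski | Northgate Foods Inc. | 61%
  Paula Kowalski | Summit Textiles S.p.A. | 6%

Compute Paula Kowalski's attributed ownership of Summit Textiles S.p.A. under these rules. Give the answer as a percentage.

9.915252%

Chain via Northgate Foods Inc. → Wildmere Media Ltd → Larkspur Manufacturing Inc. (R1): 61% × 44% × 15% × 39% = 1.57014% of Summit Textiles S.p.A.
Chain via Granite Industries Corp. → Harbor Holdings Ltd → Vantage Capital LLC (R1): 33% × 54% × 28% × 47% = 2.345112% of Summit Textiles S.p.A.
Direct interest in Summit Textiles S.p.A: 6%.
Aggregating (R2): 1.57014% + 2.345112% + 6% = 9.915252%.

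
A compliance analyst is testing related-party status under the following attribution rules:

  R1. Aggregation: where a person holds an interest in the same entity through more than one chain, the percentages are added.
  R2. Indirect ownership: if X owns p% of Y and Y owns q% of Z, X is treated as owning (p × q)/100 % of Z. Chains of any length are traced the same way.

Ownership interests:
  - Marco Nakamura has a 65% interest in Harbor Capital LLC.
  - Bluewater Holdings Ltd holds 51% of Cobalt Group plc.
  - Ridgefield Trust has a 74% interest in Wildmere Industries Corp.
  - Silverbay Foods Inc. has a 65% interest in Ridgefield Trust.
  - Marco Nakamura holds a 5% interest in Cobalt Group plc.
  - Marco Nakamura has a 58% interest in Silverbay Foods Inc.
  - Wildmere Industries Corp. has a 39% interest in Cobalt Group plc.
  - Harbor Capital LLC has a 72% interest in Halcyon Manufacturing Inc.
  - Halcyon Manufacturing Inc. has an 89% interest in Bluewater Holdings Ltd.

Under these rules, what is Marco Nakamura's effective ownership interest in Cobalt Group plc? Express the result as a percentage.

Chain via Harbor Capital LLC → Halcyon Manufacturing Inc. → Bluewater Holdings Ltd (R2): 65% × 72% × 89% × 51% = 21.24252% of Cobalt Group plc.
Chain via Silverbay Foods Inc. → Ridgefield Trust → Wildmere Industries Corp. (R2): 58% × 65% × 74% × 39% = 10.88022% of Cobalt Group plc.
Direct interest in Cobalt Group plc: 5%.
Aggregating (R1): 21.24252% + 10.88022% + 5% = 37.12274%.

37.12274%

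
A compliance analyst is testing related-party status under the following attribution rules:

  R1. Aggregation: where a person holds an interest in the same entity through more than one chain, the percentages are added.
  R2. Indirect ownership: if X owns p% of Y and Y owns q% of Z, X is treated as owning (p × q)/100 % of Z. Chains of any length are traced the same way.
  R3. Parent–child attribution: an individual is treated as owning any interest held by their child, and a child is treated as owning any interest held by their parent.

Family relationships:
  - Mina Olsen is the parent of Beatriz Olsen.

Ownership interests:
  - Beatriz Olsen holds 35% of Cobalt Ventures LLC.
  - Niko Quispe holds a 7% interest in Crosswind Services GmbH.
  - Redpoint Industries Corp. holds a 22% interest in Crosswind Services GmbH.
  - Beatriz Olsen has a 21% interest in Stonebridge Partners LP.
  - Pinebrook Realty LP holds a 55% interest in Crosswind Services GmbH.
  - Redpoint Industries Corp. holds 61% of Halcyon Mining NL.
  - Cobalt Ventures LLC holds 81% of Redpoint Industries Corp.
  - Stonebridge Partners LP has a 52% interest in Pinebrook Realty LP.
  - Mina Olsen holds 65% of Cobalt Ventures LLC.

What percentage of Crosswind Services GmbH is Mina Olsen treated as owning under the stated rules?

23.826%

By parent–child attribution (R3), Mina Olsen is treated as also owning Beatriz Olsen's interest in Cobalt Ventures LLC, giving 65% + 35% = 100%.
By parent–child attribution (R3), Mina Olsen is treated as owning Beatriz Olsen's 21% interest in Stonebridge Partners LP.
Chain via Cobalt Ventures LLC → Redpoint Industries Corp. (R2): 100% × 81% × 22% = 17.82% of Crosswind Services GmbH.
Chain via Stonebridge Partners LP → Pinebrook Realty LP (R2): 21% × 52% × 55% = 6.006% of Crosswind Services GmbH.
Aggregating (R1): 17.82% + 6.006% = 23.826%.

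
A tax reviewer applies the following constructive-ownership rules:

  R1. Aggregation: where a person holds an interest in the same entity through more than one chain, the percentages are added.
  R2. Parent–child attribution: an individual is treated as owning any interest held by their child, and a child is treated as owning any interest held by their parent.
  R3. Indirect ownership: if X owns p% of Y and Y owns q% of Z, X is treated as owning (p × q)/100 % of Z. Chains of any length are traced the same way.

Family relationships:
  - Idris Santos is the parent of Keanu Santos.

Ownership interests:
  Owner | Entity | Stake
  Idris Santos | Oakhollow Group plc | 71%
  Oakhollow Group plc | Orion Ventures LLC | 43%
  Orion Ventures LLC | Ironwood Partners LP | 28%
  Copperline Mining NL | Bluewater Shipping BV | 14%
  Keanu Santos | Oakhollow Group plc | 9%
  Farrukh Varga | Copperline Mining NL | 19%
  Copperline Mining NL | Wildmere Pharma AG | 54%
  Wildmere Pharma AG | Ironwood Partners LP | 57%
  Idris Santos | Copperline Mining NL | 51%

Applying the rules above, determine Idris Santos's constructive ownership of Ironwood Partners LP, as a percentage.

By parent–child attribution (R2), Idris Santos is treated as also owning Keanu Santos's interest in Oakhollow Group plc, giving 71% + 9% = 80%.
Chain via Oakhollow Group plc → Orion Ventures LLC (R3): 80% × 43% × 28% = 9.632% of Ironwood Partners LP.
Chain via Copperline Mining NL → Wildmere Pharma AG (R3): 51% × 54% × 57% = 15.6978% of Ironwood Partners LP.
Aggregating (R1): 9.632% + 15.6978% = 25.3298%.

25.3298%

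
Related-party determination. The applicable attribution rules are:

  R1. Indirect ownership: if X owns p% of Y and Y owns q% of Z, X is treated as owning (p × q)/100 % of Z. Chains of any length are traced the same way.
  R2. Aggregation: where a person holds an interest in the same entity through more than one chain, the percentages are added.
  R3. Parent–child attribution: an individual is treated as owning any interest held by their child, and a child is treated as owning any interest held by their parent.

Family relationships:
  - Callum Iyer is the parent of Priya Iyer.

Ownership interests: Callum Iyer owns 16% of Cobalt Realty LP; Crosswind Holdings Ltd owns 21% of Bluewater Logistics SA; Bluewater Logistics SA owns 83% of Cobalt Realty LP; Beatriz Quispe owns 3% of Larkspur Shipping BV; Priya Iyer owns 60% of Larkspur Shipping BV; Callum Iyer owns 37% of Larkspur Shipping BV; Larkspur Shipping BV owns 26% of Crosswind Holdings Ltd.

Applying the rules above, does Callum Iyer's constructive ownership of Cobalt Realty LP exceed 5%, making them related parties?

By parent–child attribution (R3), Callum Iyer is treated as also owning Priya Iyer's interest in Larkspur Shipping BV, giving 37% + 60% = 97%.
Chain via Larkspur Shipping BV → Crosswind Holdings Ltd → Bluewater Logistics SA (R1): 97% × 26% × 21% × 83% = 4.395846% of Cobalt Realty LP.
Direct interest in Cobalt Realty LP: 16%.
Aggregating (R2): 4.395846% + 16% = 20.395846%.
20.395846% exceeds the 5% threshold, so Callum is a related party to Cobalt Realty LP.

Yes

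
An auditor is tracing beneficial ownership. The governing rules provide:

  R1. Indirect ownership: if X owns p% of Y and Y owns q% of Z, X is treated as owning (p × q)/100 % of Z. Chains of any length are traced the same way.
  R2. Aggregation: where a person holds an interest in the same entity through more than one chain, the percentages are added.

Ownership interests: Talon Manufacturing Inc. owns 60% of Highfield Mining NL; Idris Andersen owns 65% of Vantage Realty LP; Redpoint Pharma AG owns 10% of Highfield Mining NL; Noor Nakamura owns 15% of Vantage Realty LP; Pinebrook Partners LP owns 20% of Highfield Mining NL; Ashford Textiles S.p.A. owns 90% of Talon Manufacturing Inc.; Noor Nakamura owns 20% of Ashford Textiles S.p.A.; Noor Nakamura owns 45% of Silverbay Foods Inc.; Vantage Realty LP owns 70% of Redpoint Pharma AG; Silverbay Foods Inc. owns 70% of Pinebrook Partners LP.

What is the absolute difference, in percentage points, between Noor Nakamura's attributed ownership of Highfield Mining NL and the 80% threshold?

Chain via Ashford Textiles S.p.A. → Talon Manufacturing Inc. (R1): 20% × 90% × 60% = 10.8% of Highfield Mining NL.
Chain via Vantage Realty LP → Redpoint Pharma AG (R1): 15% × 70% × 10% = 1.05% of Highfield Mining NL.
Chain via Silverbay Foods Inc. → Pinebrook Partners LP (R1): 45% × 70% × 20% = 6.3% of Highfield Mining NL.
Aggregating (R2): 10.8% + 1.05% + 6.3% = 18.15%.
18.15% falls short of the 80% threshold by 61.85 percentage points.

61.85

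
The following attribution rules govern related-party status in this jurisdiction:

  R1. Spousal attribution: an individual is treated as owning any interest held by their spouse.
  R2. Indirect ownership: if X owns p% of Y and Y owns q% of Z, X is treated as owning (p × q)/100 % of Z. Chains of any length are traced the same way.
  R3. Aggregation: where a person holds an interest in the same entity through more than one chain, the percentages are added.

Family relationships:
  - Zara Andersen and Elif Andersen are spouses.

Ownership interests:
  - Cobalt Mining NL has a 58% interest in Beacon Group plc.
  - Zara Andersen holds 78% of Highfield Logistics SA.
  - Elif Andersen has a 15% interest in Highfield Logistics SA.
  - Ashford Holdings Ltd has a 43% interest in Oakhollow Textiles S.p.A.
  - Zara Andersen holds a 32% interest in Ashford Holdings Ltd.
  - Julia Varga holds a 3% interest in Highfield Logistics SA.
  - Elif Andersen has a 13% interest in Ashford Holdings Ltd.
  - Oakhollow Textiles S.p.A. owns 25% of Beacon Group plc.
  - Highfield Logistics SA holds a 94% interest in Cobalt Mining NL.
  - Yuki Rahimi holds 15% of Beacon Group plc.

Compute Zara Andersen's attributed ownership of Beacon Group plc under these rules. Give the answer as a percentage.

By spousal attribution (R1), Zara Andersen is treated as also owning Elif Andersen's interest in Ashford Holdings Ltd, giving 32% + 13% = 45%.
By spousal attribution (R1), Zara Andersen is treated as also owning Elif Andersen's interest in Highfield Logistics SA, giving 78% + 15% = 93%.
Chain via Ashford Holdings Ltd → Oakhollow Textiles S.p.A. (R2): 45% × 43% × 25% = 4.8375% of Beacon Group plc.
Chain via Highfield Logistics SA → Cobalt Mining NL (R2): 93% × 94% × 58% = 50.7036% of Beacon Group plc.
Aggregating (R3): 4.8375% + 50.7036% = 55.5411%.

55.5411%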